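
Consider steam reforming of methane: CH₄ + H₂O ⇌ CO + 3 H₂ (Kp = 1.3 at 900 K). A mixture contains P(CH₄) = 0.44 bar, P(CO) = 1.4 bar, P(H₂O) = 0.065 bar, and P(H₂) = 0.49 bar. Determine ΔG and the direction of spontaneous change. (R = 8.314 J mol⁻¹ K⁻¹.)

ΔG = 11.1 kJ/mol; the forward reaction is non-spontaneous

Qp = P(CO)·P(H₂)³ / (P(CH₄)·P(H₂O)) = (1.4)·(0.49)³ / ((0.44)·(0.065)) = 5.76
ΔG = RT ln(Qp/Kp) = (8.314 J mol⁻¹ K⁻¹)(900 K) × ln(5.76/1.3)
   = (7.483 kJ/mol)(1.489) = 11.1 kJ/mol
ΔG > 0, so the forward reaction is non-spontaneous (proceeds in reverse).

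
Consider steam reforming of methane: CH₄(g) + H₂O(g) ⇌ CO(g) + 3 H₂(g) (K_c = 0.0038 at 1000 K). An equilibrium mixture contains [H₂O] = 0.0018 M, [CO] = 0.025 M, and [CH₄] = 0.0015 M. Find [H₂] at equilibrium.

[H₂] = 0.0074 M

At equilibrium, K_c = [CO]·[H₂]³ / ([CH₄]·[H₂O]) = 0.0038.
(0.025)·([H₂])³ / ((0.0015)·(0.0018)) = 0.0038
[H₂]³ = 4.10e-7 ⇒ [H₂] = 0.0074 M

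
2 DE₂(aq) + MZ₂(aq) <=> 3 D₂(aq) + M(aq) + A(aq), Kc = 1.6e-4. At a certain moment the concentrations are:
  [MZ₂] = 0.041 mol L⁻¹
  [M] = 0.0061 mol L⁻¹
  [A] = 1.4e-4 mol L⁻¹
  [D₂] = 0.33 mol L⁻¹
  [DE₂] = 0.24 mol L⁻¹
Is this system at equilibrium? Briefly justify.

Qc = [D₂]³·[M]·[A] / ([DE₂]²·[MZ₂]) = (0.33)³·(0.0061)·(1.4e-4) / ((0.24)²·(0.041)) = 1.3e-5
Qc = 1.3e-5 < Kc = 1.6e-4: net forward reaction.

no; Q < K, reaction proceeds forward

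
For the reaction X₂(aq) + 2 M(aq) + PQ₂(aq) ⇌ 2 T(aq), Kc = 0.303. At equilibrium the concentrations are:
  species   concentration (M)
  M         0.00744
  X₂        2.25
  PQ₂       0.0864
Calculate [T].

At equilibrium, Kc = [T]² / ([X₂]·[M]²·[PQ₂]) = 0.303.
([T])² / ((2.25)·(0.00744)²·(0.0864)) = 0.303
[T]² = 3.26e-6 ⇒ [T] = 0.00181 M

[T] = 0.00181 M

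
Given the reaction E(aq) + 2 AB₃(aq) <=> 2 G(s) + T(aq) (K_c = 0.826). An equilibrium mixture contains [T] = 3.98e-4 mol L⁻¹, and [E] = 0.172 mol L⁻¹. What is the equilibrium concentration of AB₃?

(G is a pure solid — omitted from K_c.)
At equilibrium, K_c = [T] / ([E]·[AB₃]²) = 0.826.
(3.98e-4) / ((0.172)·([AB₃])²) = 0.826
[AB₃]² = 0.00280 ⇒ [AB₃] = 0.0529 mol L⁻¹

[AB₃] = 0.0529 mol L⁻¹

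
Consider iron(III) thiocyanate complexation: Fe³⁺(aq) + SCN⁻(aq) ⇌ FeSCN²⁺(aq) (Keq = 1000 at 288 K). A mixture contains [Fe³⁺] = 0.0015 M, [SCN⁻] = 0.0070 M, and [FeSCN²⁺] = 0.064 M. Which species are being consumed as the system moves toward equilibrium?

FeSCN²⁺ (products)

Q = [FeSCN²⁺] / ([Fe³⁺]·[SCN⁻]) = (0.064) / ((0.0015)·(0.0070)) = 6100
Q = 6100 > Keq = 1000: net reverse reaction.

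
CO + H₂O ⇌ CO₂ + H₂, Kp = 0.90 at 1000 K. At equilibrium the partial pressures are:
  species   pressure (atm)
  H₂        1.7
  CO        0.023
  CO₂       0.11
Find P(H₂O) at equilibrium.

P(H₂O) = 9.0 atm

At equilibrium, Kp = P(CO₂)·P(H₂) / (P(CO)·P(H₂O)) = 0.90.
(0.11)·(1.7) / ((0.023)·(P(H₂O))) = 0.90
P(H₂O) = 9.03 = 9.0 atm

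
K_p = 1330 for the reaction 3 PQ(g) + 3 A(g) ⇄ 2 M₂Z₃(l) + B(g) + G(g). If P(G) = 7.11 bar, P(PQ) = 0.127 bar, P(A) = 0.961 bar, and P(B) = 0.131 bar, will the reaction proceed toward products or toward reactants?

forward (toward products)

(M₂Z₃ is a pure liquid — omitted from Q_p.)
Q_p = P(B)·P(G) / (P(PQ)³·P(A)³) = (0.131)·(7.11) / ((0.127)³·(0.961)³) = 512
Q_p = 512 < K_p = 1330, so the forward reaction proceeds.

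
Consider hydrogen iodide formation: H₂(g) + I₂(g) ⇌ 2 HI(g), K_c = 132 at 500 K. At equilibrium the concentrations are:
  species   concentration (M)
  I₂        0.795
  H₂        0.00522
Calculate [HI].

[HI] = 0.740 M

At equilibrium, K_c = [HI]² / ([H₂]·[I₂]) = 132.
([HI])² / ((0.00522)·(0.795)) = 132
[HI]² = 0.548 ⇒ [HI] = 0.740 M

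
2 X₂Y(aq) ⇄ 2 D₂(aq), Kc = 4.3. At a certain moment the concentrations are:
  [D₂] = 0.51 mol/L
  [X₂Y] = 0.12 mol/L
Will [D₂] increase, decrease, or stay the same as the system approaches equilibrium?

decrease

Qc = [D₂]² / [X₂Y]² = (0.51)² / (0.12)² = 18
Qc = 18 > Kc = 4.3: net reverse reaction.
D₂ is a product, so it decreases.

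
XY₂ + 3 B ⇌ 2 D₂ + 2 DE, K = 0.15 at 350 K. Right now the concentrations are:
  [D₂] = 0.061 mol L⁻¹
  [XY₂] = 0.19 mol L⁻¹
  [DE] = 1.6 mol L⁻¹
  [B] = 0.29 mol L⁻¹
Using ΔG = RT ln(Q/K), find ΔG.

ΔG = 7.62 kJ/mol

Q = [D₂]²·[DE]² / ([XY₂]·[B]³) = (0.061)²·(1.6)² / ((0.19)·(0.29)³) = 2.06
ΔG = RT ln(Q/K) = (8.314 J mol⁻¹ K⁻¹)(350 K) × ln(2.06/0.15)
   = (2.910 kJ/mol)(2.620) = 7.62 kJ/mol
ΔG > 0, so the forward reaction is non-spontaneous (proceeds in reverse).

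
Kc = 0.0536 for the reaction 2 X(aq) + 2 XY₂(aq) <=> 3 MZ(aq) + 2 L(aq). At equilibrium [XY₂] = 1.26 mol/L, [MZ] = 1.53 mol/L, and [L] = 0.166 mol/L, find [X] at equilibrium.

At equilibrium, Kc = [MZ]³·[L]² / ([X]²·[XY₂]²) = 0.0536.
(1.53)³·(0.166)² / (([X])²·(1.26)²) = 0.0536
[X]² = 1.16 ⇒ [X] = 1.08 mol/L

[X] = 1.08 mol/L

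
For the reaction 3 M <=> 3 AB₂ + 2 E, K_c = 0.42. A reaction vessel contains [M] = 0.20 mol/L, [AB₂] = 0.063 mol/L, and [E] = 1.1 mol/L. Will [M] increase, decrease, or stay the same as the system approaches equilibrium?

Q_c = [AB₂]³·[E]² / [M]³ = (0.063)³·(1.1)² / (0.20)³ = 0.038
Q_c = 0.038 < K_c = 0.42: net forward reaction.
M is a reactant, so it decreases.

decrease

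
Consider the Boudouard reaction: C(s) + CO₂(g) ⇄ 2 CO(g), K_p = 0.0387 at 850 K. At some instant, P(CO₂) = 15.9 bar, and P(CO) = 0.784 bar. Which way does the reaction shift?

(C is a pure solid — omitted from Q_p.)
Q_p = P(CO)² / P(CO₂) = (0.784)² / (15.9) = 0.0387
Q_p = 0.0387 = K_p, so the system is already at equilibrium.

neither direction; the system is at equilibrium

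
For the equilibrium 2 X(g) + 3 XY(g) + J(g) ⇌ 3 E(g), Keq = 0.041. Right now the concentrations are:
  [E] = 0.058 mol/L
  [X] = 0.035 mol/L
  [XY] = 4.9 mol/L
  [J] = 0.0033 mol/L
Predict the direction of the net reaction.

Q = [E]³ / ([X]²·[XY]³·[J]) = (0.058)³ / ((0.035)²·(4.9)³·(0.0033)) = 0.41
Q = 0.41 > Keq = 0.041, so the reverse reaction proceeds.

in the reverse direction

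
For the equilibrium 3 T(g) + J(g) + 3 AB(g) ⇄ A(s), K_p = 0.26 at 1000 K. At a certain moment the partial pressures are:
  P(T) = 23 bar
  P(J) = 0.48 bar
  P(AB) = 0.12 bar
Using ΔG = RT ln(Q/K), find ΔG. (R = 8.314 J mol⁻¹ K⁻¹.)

(A is a pure solid — omitted from Q_p.)
Q_p = 1 / (P(T)³·P(J)·P(AB)³) = 1 / ((23)³·(0.48)·(0.12)³) = 0.0991
ΔG = RT ln(Q_p/K_p) = (8.314 J mol⁻¹ K⁻¹)(1000 K) × ln(0.0991/0.26)
   = (8.314 kJ/mol)(-0.9646) = -8.02 kJ/mol
ΔG < 0, so the forward reaction is spontaneous (proceeds forward).

ΔG = -8.02 kJ/mol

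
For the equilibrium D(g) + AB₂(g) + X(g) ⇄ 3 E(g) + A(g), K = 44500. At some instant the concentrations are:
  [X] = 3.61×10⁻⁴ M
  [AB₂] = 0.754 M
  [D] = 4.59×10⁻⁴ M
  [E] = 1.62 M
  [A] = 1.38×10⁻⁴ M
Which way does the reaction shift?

Q = [E]³·[A] / ([D]·[AB₂]·[X]) = (1.62)³·(1.38×10⁻⁴) / ((4.59×10⁻⁴)·(0.754)·(3.61×10⁻⁴)) = 4700
Q = 4700 < K = 44500, so the forward reaction proceeds.

toward products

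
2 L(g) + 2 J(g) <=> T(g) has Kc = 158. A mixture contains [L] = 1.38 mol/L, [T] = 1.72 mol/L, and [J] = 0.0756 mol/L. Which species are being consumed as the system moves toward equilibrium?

none (at equilibrium)

Qc = [T] / ([L]²·[J]²) = (1.72) / ((1.38)²·(0.0756)²) = 158
Qc = 158 = Kc; the system is at equilibrium.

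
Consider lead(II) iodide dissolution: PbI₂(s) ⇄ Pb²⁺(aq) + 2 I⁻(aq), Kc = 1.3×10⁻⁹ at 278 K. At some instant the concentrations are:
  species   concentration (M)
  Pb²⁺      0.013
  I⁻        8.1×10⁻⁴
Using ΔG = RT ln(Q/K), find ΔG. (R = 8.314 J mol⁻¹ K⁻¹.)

ΔG = 4.35 kJ/mol

(PbI₂ is a pure solid — omitted from Qc.)
Qc = [Pb²⁺]·[I⁻]² = (0.013)·(8.1×10⁻⁴)² = 8.53×10⁻⁹
ΔG = RT ln(Qc/Kc) = (8.314 J mol⁻¹ K⁻¹)(278 K) × ln(8.53×10⁻⁹/1.3×10⁻⁹)
   = (2.311 kJ/mol)(1.881) = 4.35 kJ/mol
ΔG > 0, so the forward reaction is non-spontaneous (proceeds in reverse).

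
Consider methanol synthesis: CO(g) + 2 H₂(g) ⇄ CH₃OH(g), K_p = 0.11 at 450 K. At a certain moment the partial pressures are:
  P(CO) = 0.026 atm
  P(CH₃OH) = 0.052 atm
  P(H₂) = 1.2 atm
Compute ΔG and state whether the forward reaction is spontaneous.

ΔG = 9.49 kJ/mol; the forward reaction is non-spontaneous

Q_p = P(CH₃OH) / (P(CO)·P(H₂)²) = (0.052) / ((0.026)·(1.2)²) = 1.39
ΔG = RT ln(Q_p/K_p) = (8.314 J mol⁻¹ K⁻¹)(450 K) × ln(1.39/0.11)
   = (3.741 kJ/mol)(2.537) = 9.49 kJ/mol
ΔG > 0, so the forward reaction is non-spontaneous (proceeds in reverse).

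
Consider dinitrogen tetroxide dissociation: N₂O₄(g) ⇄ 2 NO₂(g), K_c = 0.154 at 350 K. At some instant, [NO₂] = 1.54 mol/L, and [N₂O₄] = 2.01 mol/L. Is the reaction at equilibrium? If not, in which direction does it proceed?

Q_c = [NO₂]² / [N₂O₄] = (1.54)² / (2.01) = 1.18
Q_c = 1.18 > K_c = 0.154, so the reverse reaction proceeds.

to the left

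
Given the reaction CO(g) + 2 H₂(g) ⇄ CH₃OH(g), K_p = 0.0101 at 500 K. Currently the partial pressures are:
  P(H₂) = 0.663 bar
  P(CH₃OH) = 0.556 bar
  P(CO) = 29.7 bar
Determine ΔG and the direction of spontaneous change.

ΔG = 5.98 kJ/mol; the forward reaction is non-spontaneous

Q_p = P(CH₃OH) / (P(CO)·P(H₂)²) = (0.556) / ((29.7)·(0.663)²) = 0.0426
ΔG = RT ln(Q_p/K_p) = (8.314 J mol⁻¹ K⁻¹)(500 K) × ln(0.0426/0.0101)
   = (4.157 kJ/mol)(1.439) = 5.98 kJ/mol
ΔG > 0, so the forward reaction is non-spontaneous (proceeds in reverse).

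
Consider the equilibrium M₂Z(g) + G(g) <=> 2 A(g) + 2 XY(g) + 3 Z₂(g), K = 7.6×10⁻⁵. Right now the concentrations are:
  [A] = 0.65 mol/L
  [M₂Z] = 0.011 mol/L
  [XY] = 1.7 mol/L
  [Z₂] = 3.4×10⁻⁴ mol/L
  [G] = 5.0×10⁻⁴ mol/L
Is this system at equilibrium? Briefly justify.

Q = [A]²·[XY]²·[Z₂]³ / ([M₂Z]·[G]) = (0.65)²·(1.7)²·(3.4×10⁻⁴)³ / ((0.011)·(5.0×10⁻⁴)) = 8.7×10⁻⁶
Q = 8.7×10⁻⁶ < K = 7.6×10⁻⁵: net forward reaction.

no; Q < K, reaction proceeds forward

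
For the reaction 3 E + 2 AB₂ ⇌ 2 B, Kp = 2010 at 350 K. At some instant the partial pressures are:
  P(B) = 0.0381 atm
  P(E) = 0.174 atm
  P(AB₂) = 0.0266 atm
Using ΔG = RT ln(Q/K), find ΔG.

ΔG = -4.78 kJ/mol

Qp = P(B)² / (P(E)³·P(AB₂)²) = (0.0381)² / ((0.174)³·(0.0266)²) = 389
ΔG = RT ln(Qp/Kp) = (8.314 J mol⁻¹ K⁻¹)(350 K) × ln(389/2010)
   = (2.910 kJ/mol)(-1.642) = -4.78 kJ/mol
ΔG < 0, so the forward reaction is spontaneous (proceeds forward).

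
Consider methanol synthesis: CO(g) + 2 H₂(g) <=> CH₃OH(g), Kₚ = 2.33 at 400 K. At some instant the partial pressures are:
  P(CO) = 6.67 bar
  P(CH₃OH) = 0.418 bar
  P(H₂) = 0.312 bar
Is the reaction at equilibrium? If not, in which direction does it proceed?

in the forward direction

Qₚ = P(CH₃OH) / (P(CO)·P(H₂)²) = (0.418) / ((6.67)·(0.312)²) = 0.644
Qₚ = 0.644 < Kₚ = 2.33, so the forward reaction proceeds.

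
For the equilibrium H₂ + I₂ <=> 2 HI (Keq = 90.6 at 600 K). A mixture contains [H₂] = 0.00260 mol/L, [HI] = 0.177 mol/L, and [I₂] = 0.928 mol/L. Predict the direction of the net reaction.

Q = [HI]² / ([H₂]·[I₂]) = (0.177)² / ((0.00260)·(0.928)) = 13.0
Q = 13.0 < Keq = 90.6, so the forward reaction proceeds.

toward products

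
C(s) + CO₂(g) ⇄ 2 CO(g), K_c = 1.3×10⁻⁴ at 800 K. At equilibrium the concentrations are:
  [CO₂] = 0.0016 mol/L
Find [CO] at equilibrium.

(C is a pure solid — omitted from K_c.)
At equilibrium, K_c = [CO]² / [CO₂] = 1.3×10⁻⁴.
([CO])² / (0.0016) = 1.3×10⁻⁴
[CO]² = 2.08×10⁻⁷ ⇒ [CO] = 4.6×10⁻⁴ mol/L

[CO] = 4.6×10⁻⁴ mol/L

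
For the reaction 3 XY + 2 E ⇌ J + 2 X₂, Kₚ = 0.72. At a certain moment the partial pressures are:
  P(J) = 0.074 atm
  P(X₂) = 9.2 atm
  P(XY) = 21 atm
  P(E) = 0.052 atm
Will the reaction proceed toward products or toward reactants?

toward products

Qₚ = P(J)·P(X₂)² / (P(XY)³·P(E)²) = (0.074)·(9.2)² / ((21)³·(0.052)²) = 0.25
Qₚ = 0.25 < Kₚ = 0.72, so the forward reaction proceeds.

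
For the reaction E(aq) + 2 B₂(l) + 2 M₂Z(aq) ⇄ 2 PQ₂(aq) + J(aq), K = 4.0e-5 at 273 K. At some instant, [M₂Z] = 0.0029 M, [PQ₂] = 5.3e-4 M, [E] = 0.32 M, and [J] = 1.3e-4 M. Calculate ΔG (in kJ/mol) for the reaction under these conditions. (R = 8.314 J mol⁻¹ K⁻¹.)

ΔG = -2.45 kJ/mol

(B₂ is a pure liquid — omitted from Q.)
Q = [PQ₂]²·[J] / ([E]·[M₂Z]²) = (5.3e-4)²·(1.3e-4) / ((0.32)·(0.0029)²) = 1.36e-5
ΔG = RT ln(Q/K) = (8.314 J mol⁻¹ K⁻¹)(273 K) × ln(1.36e-5/4.0e-5)
   = (2.270 kJ/mol)(-1.079) = -2.45 kJ/mol
ΔG < 0, so the forward reaction is spontaneous (proceeds forward).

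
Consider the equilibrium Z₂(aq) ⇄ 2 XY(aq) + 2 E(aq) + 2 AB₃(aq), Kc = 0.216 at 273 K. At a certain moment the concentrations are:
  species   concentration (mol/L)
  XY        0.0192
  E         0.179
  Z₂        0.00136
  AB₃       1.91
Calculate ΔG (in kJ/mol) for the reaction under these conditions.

ΔG = -4.36 kJ/mol

Qc = [XY]²·[E]²·[AB₃]² / [Z₂] = (0.0192)²·(0.179)²·(1.91)² / (0.00136) = 0.0317
ΔG = RT ln(Qc/Kc) = (8.314 J mol⁻¹ K⁻¹)(273 K) × ln(0.0317/0.216)
   = (2.270 kJ/mol)(-1.919) = -4.36 kJ/mol
ΔG < 0, so the forward reaction is spontaneous (proceeds forward).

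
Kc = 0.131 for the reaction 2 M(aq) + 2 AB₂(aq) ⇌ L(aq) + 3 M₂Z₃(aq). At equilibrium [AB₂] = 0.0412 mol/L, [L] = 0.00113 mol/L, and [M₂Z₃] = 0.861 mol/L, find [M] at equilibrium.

[M] = 1.80 mol/L

At equilibrium, Kc = [L]·[M₂Z₃]³ / ([M]²·[AB₂]²) = 0.131.
(0.00113)·(0.861)³ / (([M])²·(0.0412)²) = 0.131
[M]² = 3.24 ⇒ [M] = 1.80 mol/L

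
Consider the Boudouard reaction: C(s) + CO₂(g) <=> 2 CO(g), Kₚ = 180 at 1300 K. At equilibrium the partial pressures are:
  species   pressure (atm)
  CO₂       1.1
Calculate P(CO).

P(CO) = 14 atm

(C is a pure solid — omitted from Kₚ.)
At equilibrium, Kₚ = P(CO)² / P(CO₂) = 180.
(P(CO))² / (1.1) = 180
P(CO)² = 198 ⇒ P(CO) = 14 atm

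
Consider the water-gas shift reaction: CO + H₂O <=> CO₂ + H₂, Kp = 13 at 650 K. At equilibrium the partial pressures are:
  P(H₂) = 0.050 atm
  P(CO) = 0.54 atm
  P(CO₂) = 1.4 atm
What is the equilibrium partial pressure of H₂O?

P(H₂O) = 0.010 atm

At equilibrium, Kp = P(CO₂)·P(H₂) / (P(CO)·P(H₂O)) = 13.
(1.4)·(0.050) / ((0.54)·(P(H₂O))) = 13
P(H₂O) = 0.00997 = 0.010 atm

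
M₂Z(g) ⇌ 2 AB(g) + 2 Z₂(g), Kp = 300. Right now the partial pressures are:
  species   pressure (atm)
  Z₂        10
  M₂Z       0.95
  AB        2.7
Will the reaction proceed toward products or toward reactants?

Qp = P(AB)²·P(Z₂)² / P(M₂Z) = (2.7)²·(10)² / (0.95) = 770
Qp = 770 > Kp = 300, so the reverse reaction proceeds.

to the left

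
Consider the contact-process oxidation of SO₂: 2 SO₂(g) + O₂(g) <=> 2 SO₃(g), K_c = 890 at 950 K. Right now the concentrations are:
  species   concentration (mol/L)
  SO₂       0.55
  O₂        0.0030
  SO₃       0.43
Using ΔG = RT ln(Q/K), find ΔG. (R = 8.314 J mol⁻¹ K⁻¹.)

ΔG = -11.6 kJ/mol

Q_c = [SO₃]² / ([SO₂]²·[O₂]) = (0.43)² / ((0.55)²·(0.0030)) = 204
ΔG = RT ln(Q_c/K_c) = (8.314 J mol⁻¹ K⁻¹)(950 K) × ln(204/890)
   = (7.898 kJ/mol)(-1.473) = -11.6 kJ/mol
ΔG < 0, so the forward reaction is spontaneous (proceeds forward).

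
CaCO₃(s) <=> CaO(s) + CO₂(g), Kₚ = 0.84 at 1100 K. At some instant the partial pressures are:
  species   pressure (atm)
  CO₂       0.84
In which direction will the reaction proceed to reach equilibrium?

(CaCO₃, CaO are pure solids — omitted from Qₚ.)
Qₚ = P(CO₂) = 0.84
Qₚ = 0.84 = Kₚ, so the system is already at equilibrium.

no net change (already at equilibrium)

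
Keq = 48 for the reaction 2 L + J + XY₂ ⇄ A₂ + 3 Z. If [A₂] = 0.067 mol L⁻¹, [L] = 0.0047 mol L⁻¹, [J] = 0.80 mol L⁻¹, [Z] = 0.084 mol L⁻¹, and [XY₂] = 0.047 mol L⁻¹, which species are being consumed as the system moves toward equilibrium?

none (at equilibrium)

Q = [A₂]·[Z]³ / ([L]²·[J]·[XY₂]) = (0.067)·(0.084)³ / ((0.0047)²·(0.80)·(0.047)) = 48
Q = 48 = Keq; the system is at equilibrium.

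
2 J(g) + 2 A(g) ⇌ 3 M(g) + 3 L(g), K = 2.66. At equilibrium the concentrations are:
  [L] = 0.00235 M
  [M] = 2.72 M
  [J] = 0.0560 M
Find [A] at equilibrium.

[A] = 0.00560 M

At equilibrium, K = [M]³·[L]³ / ([J]²·[A]²) = 2.66.
(2.72)³·(0.00235)³ / ((0.0560)²·([A])²) = 2.66
[A]² = 3.13e-5 ⇒ [A] = 0.00560 M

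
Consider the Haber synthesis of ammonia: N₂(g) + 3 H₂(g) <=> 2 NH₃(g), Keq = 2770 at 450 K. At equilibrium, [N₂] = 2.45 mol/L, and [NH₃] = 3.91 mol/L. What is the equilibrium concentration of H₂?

[H₂] = 0.131 mol/L

At equilibrium, Keq = [NH₃]² / ([N₂]·[H₂]³) = 2770.
(3.91)² / ((2.45)·([H₂])³) = 2770
[H₂]³ = 0.00225 ⇒ [H₂] = 0.131 mol/L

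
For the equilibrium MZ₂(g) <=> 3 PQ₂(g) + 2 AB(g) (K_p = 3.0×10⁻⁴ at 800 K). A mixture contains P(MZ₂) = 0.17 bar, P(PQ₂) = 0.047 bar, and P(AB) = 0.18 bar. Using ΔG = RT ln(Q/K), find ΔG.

ΔG = -18.1 kJ/mol

Q_p = P(PQ₂)³·P(AB)² / P(MZ₂) = (0.047)³·(0.18)² / (0.17) = 1.98×10⁻⁵
ΔG = RT ln(Q_p/K_p) = (8.314 J mol⁻¹ K⁻¹)(800 K) × ln(1.98×10⁻⁵/3.0×10⁻⁴)
   = (6.651 kJ/mol)(-2.718) = -18.1 kJ/mol
ΔG < 0, so the forward reaction is spontaneous (proceeds forward).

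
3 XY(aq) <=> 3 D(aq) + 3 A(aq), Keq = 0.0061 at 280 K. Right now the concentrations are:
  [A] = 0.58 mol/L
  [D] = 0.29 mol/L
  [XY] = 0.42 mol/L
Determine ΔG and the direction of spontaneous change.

Q = [D]³·[A]³ / [XY]³ = (0.29)³·(0.58)³ / (0.42)³ = 0.0642
ΔG = RT ln(Q/Keq) = (8.314 J mol⁻¹ K⁻¹)(280 K) × ln(0.0642/0.0061)
   = (2.328 kJ/mol)(2.354) = 5.48 kJ/mol
ΔG > 0, so the forward reaction is non-spontaneous (proceeds in reverse).

ΔG = 5.48 kJ/mol; the forward reaction is non-spontaneous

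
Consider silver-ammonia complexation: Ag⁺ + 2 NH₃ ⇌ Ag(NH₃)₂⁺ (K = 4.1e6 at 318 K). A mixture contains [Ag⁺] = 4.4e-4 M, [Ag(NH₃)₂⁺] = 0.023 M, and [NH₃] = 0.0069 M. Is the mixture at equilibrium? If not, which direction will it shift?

Q = [Ag(NH₃)₂⁺] / ([Ag⁺]·[NH₃]²) = (0.023) / ((4.4e-4)·(0.0069)²) = 1.1e6
Q = 1.1e6 < K = 4.1e6: net forward reaction.

no; Q < K, reaction proceeds forward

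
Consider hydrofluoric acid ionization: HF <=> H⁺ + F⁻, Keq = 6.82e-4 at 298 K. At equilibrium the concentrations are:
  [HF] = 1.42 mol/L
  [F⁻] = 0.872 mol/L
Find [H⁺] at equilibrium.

[H⁺] = 0.00111 mol/L

At equilibrium, Keq = [H⁺]·[F⁻] / [HF] = 6.82e-4.
([H⁺])·(0.872) / (1.42) = 6.82e-4
[H⁺] = 0.00111 mol/L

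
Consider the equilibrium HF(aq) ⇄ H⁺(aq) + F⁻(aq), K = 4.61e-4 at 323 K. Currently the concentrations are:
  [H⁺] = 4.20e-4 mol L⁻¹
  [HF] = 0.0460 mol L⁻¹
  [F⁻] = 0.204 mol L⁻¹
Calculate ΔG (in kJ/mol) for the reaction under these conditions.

ΔG = 3.75 kJ/mol

Q = [H⁺]·[F⁻] / [HF] = (4.20e-4)·(0.204) / (0.0460) = 0.00186
ΔG = RT ln(Q/K) = (8.314 J mol⁻¹ K⁻¹)(323 K) × ln(0.00186/4.61e-4)
   = (2.685 kJ/mol)(1.395) = 3.75 kJ/mol
ΔG > 0, so the forward reaction is non-spontaneous (proceeds in reverse).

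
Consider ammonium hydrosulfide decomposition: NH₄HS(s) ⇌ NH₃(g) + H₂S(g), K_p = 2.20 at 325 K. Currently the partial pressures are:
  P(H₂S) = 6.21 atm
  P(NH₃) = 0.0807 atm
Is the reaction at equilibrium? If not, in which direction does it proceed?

(NH₄HS is a pure solid — omitted from Q_p.)
Q_p = P(NH₃)·P(H₂S) = (0.0807)·(6.21) = 0.501
Q_p = 0.501 < K_p = 2.20, so the forward reaction proceeds.

to the right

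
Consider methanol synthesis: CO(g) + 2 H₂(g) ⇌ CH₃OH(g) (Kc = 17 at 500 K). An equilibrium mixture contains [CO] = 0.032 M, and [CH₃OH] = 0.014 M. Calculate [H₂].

[H₂] = 0.16 M

At equilibrium, Kc = [CH₃OH] / ([CO]·[H₂]²) = 17.
(0.014) / ((0.032)·([H₂])²) = 17
[H₂]² = 0.0257 ⇒ [H₂] = 0.16 M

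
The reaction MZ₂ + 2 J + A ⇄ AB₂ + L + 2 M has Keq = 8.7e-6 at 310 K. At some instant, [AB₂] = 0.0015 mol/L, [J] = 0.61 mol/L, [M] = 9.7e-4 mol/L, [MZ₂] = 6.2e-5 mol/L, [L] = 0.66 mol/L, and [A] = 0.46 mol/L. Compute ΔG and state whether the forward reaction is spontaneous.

Q = [AB₂]·[L]·[M]² / ([MZ₂]·[J]²·[A]) = (0.0015)·(0.66)·(9.7e-4)² / ((6.2e-5)·(0.61)²·(0.46)) = 8.78e-5
ΔG = RT ln(Q/Keq) = (8.314 J mol⁻¹ K⁻¹)(310 K) × ln(8.78e-5/8.7e-6)
   = (2.577 kJ/mol)(2.312) = 5.96 kJ/mol
ΔG > 0, so the forward reaction is non-spontaneous (proceeds in reverse).

ΔG = 5.96 kJ/mol; the forward reaction is non-spontaneous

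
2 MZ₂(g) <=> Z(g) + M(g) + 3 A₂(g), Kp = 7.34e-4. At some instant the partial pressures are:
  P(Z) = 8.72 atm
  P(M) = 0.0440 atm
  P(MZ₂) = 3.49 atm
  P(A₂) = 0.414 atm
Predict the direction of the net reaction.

toward reactants

Qp = P(Z)·P(M)·P(A₂)³ / P(MZ₂)² = (8.72)·(0.0440)·(0.414)³ / (3.49)² = 0.00224
Qp = 0.00224 > Kp = 7.34e-4, so the reverse reaction proceeds.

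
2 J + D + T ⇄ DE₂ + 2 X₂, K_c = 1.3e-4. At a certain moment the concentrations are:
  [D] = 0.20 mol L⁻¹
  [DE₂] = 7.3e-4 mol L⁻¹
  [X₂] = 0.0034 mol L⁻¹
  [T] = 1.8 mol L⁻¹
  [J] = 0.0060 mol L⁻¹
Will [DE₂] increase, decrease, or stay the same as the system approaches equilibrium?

Q_c = [DE₂]·[X₂]² / ([J]²·[D]·[T]) = (7.3e-4)·(0.0034)² / ((0.0060)²·(0.20)·(1.8)) = 6.5e-4
Q_c = 6.5e-4 > K_c = 1.3e-4: net reverse reaction.
DE₂ is a product, so it decreases.

decrease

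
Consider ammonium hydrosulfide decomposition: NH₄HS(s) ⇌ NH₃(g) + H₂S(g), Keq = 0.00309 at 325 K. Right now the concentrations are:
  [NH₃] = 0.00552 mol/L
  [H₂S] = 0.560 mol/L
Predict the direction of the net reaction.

(NH₄HS is a pure solid — omitted from Q.)
Q = [NH₃]·[H₂S] = (0.00552)·(0.560) = 0.00309
Q = 0.00309 = Keq, so the system is already at equilibrium.

at equilibrium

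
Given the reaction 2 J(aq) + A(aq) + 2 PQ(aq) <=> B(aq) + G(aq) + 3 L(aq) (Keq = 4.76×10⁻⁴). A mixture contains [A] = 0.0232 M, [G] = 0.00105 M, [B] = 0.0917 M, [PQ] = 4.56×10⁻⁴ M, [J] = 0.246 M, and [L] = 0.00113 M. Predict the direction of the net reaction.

no net change (already at equilibrium)

Q = [B]·[G]·[L]³ / ([J]²·[A]·[PQ]²) = (0.0917)·(0.00105)·(0.00113)³ / ((0.246)²·(0.0232)·(4.56×10⁻⁴)²) = 4.76×10⁻⁴
Q = 4.76×10⁻⁴ = Keq, so the system is already at equilibrium.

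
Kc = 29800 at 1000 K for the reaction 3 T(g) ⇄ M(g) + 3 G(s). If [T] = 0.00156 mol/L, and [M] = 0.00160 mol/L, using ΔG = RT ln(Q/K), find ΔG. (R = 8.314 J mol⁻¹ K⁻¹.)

(G is a pure solid — omitted from Qc.)
Qc = [M] / [T]³ = (0.00160) / (0.00156)³ = 4.21×10⁵
ΔG = RT ln(Qc/Kc) = (8.314 J mol⁻¹ K⁻¹)(1000 K) × ln(4.21×10⁵/29800)
   = (8.314 kJ/mol)(2.648) = 22.0 kJ/mol
ΔG > 0, so the forward reaction is non-spontaneous (proceeds in reverse).

ΔG = 22.0 kJ/mol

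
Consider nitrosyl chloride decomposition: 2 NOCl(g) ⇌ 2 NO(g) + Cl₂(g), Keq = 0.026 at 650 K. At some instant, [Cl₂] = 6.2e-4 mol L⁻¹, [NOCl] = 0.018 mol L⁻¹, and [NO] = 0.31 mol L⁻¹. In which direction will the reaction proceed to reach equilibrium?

Q = [NO]²·[Cl₂] / [NOCl]² = (0.31)²·(6.2e-4) / (0.018)² = 0.18
Q = 0.18 > Keq = 0.026, so the reverse reaction proceeds.

in the reverse direction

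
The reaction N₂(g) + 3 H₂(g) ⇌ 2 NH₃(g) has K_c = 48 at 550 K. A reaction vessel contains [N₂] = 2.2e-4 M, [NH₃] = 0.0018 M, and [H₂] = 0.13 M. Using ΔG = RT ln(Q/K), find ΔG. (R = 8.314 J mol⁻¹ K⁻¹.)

ΔG = -9.00 kJ/mol

Q_c = [NH₃]² / ([N₂]·[H₂]³) = (0.0018)² / ((2.2e-4)·(0.13)³) = 6.70
ΔG = RT ln(Q_c/K_c) = (8.314 J mol⁻¹ K⁻¹)(550 K) × ln(6.70/48)
   = (4.573 kJ/mol)(-1.969) = -9.00 kJ/mol
ΔG < 0, so the forward reaction is spontaneous (proceeds forward).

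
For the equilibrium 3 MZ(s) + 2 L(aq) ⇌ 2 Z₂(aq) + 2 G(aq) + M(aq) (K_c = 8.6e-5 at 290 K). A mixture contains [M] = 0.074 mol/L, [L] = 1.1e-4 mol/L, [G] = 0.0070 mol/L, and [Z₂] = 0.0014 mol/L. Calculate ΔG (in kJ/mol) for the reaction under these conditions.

(MZ is a pure solid — omitted from Q_c.)
Q_c = [Z₂]²·[G]²·[M] / [L]² = (0.0014)²·(0.0070)²·(0.074) / (1.1e-4)² = 5.87e-4
ΔG = RT ln(Q_c/K_c) = (8.314 J mol⁻¹ K⁻¹)(290 K) × ln(5.87e-4/8.6e-5)
   = (2.411 kJ/mol)(1.921) = 4.63 kJ/mol
ΔG > 0, so the forward reaction is non-spontaneous (proceeds in reverse).

ΔG = 4.63 kJ/mol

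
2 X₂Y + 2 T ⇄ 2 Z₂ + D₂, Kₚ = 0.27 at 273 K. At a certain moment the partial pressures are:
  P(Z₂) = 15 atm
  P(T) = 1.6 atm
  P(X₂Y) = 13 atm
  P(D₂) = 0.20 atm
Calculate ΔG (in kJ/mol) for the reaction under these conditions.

ΔG = -2.17 kJ/mol

Qₚ = P(Z₂)²·P(D₂) / (P(X₂Y)²·P(T)²) = (15)²·(0.20) / ((13)²·(1.6)²) = 0.104
ΔG = RT ln(Qₚ/Kₚ) = (8.314 J mol⁻¹ K⁻¹)(273 K) × ln(0.104/0.27)
   = (2.270 kJ/mol)(-0.9540) = -2.17 kJ/mol
ΔG < 0, so the forward reaction is spontaneous (proceeds forward).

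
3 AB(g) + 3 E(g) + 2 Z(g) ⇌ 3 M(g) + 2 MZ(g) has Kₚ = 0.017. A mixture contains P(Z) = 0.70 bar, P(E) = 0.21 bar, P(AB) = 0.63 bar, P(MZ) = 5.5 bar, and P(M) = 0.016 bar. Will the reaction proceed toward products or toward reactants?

Qₚ = P(M)³·P(MZ)² / (P(AB)³·P(E)³·P(Z)²) = (0.016)³·(5.5)² / ((0.63)³·(0.21)³·(0.70)²) = 0.11
Qₚ = 0.11 > Kₚ = 0.017, so the reverse reaction proceeds.

toward reactants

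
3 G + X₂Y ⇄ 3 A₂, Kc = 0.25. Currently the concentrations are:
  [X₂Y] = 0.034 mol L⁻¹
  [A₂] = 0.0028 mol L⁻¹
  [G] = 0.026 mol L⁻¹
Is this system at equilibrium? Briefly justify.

Qc = [A₂]³ / ([G]³·[X₂Y]) = (0.0028)³ / ((0.026)³·(0.034)) = 0.037
Qc = 0.037 < Kc = 0.25: net forward reaction.

no; Q < K, reaction proceeds forward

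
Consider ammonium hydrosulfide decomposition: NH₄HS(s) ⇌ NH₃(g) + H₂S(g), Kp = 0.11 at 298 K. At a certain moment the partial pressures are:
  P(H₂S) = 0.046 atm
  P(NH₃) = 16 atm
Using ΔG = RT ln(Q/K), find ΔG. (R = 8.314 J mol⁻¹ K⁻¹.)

ΔG = 4.71 kJ/mol

(NH₄HS is a pure solid — omitted from Qp.)
Qp = P(NH₃)·P(H₂S) = (16)·(0.046) = 0.736
ΔG = RT ln(Qp/Kp) = (8.314 J mol⁻¹ K⁻¹)(298 K) × ln(0.736/0.11)
   = (2.478 kJ/mol)(1.901) = 4.71 kJ/mol
ΔG > 0, so the forward reaction is non-spontaneous (proceeds in reverse).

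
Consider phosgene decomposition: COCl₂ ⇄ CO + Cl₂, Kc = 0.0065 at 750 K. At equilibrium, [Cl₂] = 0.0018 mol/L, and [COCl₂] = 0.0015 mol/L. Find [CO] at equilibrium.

[CO] = 0.0054 mol/L

At equilibrium, Kc = [CO]·[Cl₂] / [COCl₂] = 0.0065.
([CO])·(0.0018) / (0.0015) = 0.0065
[CO] = 0.00542 = 0.0054 mol/L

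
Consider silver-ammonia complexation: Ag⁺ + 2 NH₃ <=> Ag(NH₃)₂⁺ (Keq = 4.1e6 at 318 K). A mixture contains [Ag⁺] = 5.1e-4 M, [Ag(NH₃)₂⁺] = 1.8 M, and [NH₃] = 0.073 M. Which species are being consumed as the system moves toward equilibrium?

Ag⁺, NH₃ (reactants)

Q = [Ag(NH₃)₂⁺] / ([Ag⁺]·[NH₃]²) = (1.8) / ((5.1e-4)·(0.073)²) = 6.6e5
Q = 6.6e5 < Keq = 4.1e6: net forward reaction.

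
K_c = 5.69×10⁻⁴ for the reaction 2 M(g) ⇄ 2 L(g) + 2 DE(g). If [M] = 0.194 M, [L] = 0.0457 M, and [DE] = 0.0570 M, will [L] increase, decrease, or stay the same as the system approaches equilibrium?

increase

Q_c = [L]²·[DE]² / [M]² = (0.0457)²·(0.0570)² / (0.194)² = 1.80×10⁻⁴
Q_c = 1.80×10⁻⁴ < K_c = 5.69×10⁻⁴: net forward reaction.
L is a product, so it increases.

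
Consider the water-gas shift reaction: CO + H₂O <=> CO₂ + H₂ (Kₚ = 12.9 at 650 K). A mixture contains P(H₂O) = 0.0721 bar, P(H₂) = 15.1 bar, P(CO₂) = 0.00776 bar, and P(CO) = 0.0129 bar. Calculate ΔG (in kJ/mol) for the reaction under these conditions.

ΔG = 12.3 kJ/mol

Qₚ = P(CO₂)·P(H₂) / (P(CO)·P(H₂O)) = (0.00776)·(15.1) / ((0.0129)·(0.0721)) = 126
ΔG = RT ln(Qₚ/Kₚ) = (8.314 J mol⁻¹ K⁻¹)(650 K) × ln(126/12.9)
   = (5.404 kJ/mol)(2.279) = 12.3 kJ/mol
ΔG > 0, so the forward reaction is non-spontaneous (proceeds in reverse).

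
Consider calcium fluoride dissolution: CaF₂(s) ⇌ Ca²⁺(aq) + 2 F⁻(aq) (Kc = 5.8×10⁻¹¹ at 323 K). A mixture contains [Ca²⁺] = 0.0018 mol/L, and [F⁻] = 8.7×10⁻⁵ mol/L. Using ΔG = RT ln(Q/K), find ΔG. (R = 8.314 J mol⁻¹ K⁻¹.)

(CaF₂ is a pure solid — omitted from Qc.)
Qc = [Ca²⁺]·[F⁻]² = (0.0018)·(8.7×10⁻⁵)² = 1.36×10⁻¹¹
ΔG = RT ln(Qc/Kc) = (8.314 J mol⁻¹ K⁻¹)(323 K) × ln(1.36×10⁻¹¹/5.8×10⁻¹¹)
   = (2.685 kJ/mol)(-1.450) = -3.89 kJ/mol
ΔG < 0, so the forward reaction is spontaneous (proceeds forward).

ΔG = -3.89 kJ/mol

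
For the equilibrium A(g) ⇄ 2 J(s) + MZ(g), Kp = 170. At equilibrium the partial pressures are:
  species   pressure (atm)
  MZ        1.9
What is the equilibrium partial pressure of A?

(J is a pure solid — omitted from Kp.)
At equilibrium, Kp = P(MZ) / P(A) = 170.
(1.9) / (P(A)) = 170
P(A) = 0.0112 = 0.011 atm

P(A) = 0.011 atm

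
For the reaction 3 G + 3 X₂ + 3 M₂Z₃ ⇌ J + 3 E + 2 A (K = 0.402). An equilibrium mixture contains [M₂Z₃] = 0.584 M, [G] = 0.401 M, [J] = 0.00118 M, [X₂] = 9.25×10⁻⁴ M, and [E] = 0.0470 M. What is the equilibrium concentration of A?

[A] = 0.00578 M

At equilibrium, K = [J]·[E]³·[A]² / ([G]³·[X₂]³·[M₂Z₃]³) = 0.402.
(0.00118)·(0.0470)³·([A])² / ((0.401)³·(9.25×10⁻⁴)³·(0.584)³) = 0.402
[A]² = 3.34×10⁻⁵ ⇒ [A] = 0.00578 M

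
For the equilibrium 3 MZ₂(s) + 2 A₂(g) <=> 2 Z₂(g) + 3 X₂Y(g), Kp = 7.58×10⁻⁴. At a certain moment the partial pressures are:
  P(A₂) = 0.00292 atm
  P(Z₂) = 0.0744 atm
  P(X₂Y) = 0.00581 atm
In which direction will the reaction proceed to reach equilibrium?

(MZ₂ is a pure solid — omitted from Qp.)
Qp = P(Z₂)²·P(X₂Y)³ / P(A₂)² = (0.0744)²·(0.00581)³ / (0.00292)² = 1.27×10⁻⁴
Qp = 1.27×10⁻⁴ < Kp = 7.58×10⁻⁴, so the forward reaction proceeds.

toward products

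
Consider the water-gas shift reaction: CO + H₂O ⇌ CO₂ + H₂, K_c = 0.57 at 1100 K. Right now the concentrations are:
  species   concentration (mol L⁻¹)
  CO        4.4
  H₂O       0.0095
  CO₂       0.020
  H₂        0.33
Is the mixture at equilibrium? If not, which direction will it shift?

no; Q < K, reaction proceeds forward

Q_c = [CO₂]·[H₂] / ([CO]·[H₂O]) = (0.020)·(0.33) / ((4.4)·(0.0095)) = 0.16
Q_c = 0.16 < K_c = 0.57: net forward reaction.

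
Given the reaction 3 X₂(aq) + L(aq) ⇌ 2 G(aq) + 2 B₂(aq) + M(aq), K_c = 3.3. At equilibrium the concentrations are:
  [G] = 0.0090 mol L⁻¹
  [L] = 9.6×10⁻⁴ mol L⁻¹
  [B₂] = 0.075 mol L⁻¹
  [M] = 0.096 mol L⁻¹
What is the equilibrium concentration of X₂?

At equilibrium, K_c = [G]²·[B₂]²·[M] / ([X₂]³·[L]) = 3.3.
(0.0090)²·(0.075)²·(0.096) / (([X₂])³·(9.6×10⁻⁴)) = 3.3
[X₂]³ = 1.38×10⁻⁵ ⇒ [X₂] = 0.024 mol L⁻¹

[X₂] = 0.024 mol L⁻¹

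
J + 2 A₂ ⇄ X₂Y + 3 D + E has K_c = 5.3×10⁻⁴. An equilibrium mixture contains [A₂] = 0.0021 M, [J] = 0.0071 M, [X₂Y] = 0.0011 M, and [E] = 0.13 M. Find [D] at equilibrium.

At equilibrium, K_c = [X₂Y]·[D]³·[E] / ([J]·[A₂]²) = 5.3×10⁻⁴.
(0.0011)·([D])³·(0.13) / ((0.0071)·(0.0021)²) = 5.3×10⁻⁴
[D]³ = 1.16×10⁻⁷ ⇒ [D] = 0.0049 M

[D] = 0.0049 M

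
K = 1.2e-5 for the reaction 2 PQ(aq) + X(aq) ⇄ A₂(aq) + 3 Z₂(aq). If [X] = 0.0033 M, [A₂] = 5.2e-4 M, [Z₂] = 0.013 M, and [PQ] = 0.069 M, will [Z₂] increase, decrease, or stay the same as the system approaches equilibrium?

decrease

Q = [A₂]·[Z₂]³ / ([PQ]²·[X]) = (5.2e-4)·(0.013)³ / ((0.069)²·(0.0033)) = 7.3e-5
Q = 7.3e-5 > K = 1.2e-5: net reverse reaction.
Z₂ is a product, so it decreases.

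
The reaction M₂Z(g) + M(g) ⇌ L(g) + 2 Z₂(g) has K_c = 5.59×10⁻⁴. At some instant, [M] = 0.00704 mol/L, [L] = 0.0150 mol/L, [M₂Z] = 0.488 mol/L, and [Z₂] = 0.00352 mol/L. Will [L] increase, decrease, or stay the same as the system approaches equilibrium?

increase

Q_c = [L]·[Z₂]² / ([M₂Z]·[M]) = (0.0150)·(0.00352)² / ((0.488)·(0.00704)) = 5.41×10⁻⁵
Q_c = 5.41×10⁻⁵ < K_c = 5.59×10⁻⁴: net forward reaction.
L is a product, so it increases.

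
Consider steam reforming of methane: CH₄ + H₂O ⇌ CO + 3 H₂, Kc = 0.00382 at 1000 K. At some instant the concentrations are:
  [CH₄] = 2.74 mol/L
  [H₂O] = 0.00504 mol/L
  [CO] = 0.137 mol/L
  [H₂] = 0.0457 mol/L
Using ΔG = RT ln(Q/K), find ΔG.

Qc = [CO]·[H₂]³ / ([CH₄]·[H₂O]) = (0.137)·(0.0457)³ / ((2.74)·(0.00504)) = 9.47×10⁻⁴
ΔG = RT ln(Qc/Kc) = (8.314 J mol⁻¹ K⁻¹)(1000 K) × ln(9.47×10⁻⁴/0.00382)
   = (8.314 kJ/mol)(-1.395) = -11.6 kJ/mol
ΔG < 0, so the forward reaction is spontaneous (proceeds forward).

ΔG = -11.6 kJ/mol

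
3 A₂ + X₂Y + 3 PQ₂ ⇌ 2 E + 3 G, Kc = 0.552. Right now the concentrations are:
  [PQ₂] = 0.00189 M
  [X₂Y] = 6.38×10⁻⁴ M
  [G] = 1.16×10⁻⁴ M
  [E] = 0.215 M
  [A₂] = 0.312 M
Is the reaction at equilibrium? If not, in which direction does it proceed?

Qc = [E]²·[G]³ / ([A₂]³·[X₂Y]·[PQ₂]³) = (0.215)²·(1.16×10⁻⁴)³ / ((0.312)³·(6.38×10⁻⁴)·(0.00189)³) = 0.552
Qc = 0.552 = Kc, so the system is already at equilibrium.

at equilibrium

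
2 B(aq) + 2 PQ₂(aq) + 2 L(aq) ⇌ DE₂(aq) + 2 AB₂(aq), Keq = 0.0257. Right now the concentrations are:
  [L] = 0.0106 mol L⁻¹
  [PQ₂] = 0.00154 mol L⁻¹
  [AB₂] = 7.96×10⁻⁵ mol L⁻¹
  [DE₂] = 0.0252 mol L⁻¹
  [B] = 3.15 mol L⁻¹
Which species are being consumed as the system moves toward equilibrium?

DE₂, AB₂ (products)

Q = [DE₂]·[AB₂]² / ([B]²·[PQ₂]²·[L]²) = (0.0252)·(7.96×10⁻⁵)² / ((3.15)²·(0.00154)²·(0.0106)²) = 0.0604
Q = 0.0604 > Keq = 0.0257: net reverse reaction.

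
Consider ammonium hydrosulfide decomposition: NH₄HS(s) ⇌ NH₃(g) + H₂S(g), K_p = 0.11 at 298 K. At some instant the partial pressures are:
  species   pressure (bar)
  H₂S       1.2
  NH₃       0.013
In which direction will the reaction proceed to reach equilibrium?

to the right

(NH₄HS is a pure solid — omitted from Q_p.)
Q_p = P(NH₃)·P(H₂S) = (0.013)·(1.2) = 0.016
Q_p = 0.016 < K_p = 0.11, so the forward reaction proceeds.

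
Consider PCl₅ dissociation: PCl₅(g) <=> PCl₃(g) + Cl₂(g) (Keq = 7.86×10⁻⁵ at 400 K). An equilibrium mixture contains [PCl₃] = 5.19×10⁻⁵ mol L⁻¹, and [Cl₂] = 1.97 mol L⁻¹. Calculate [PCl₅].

[PCl₅] = 1.30 mol L⁻¹

At equilibrium, Keq = [PCl₃]·[Cl₂] / [PCl₅] = 7.86×10⁻⁵.
(5.19×10⁻⁵)·(1.97) / ([PCl₅]) = 7.86×10⁻⁵
[PCl₅] = 1.30 mol L⁻¹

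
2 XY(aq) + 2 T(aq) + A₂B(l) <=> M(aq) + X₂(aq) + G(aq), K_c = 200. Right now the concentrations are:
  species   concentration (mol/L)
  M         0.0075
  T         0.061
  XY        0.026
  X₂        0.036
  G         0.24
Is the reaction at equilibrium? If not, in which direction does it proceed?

toward products

(A₂B is a pure liquid — omitted from Q_c.)
Q_c = [M]·[X₂]·[G] / ([XY]²·[T]²) = (0.0075)·(0.036)·(0.24) / ((0.026)²·(0.061)²) = 26
Q_c = 26 < K_c = 200, so the forward reaction proceeds.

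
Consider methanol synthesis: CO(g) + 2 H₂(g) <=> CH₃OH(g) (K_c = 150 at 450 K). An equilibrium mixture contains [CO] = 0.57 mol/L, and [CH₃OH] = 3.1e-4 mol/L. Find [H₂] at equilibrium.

[H₂] = 0.0019 mol/L

At equilibrium, K_c = [CH₃OH] / ([CO]·[H₂]²) = 150.
(3.1e-4) / ((0.57)·([H₂])²) = 150
[H₂]² = 3.63e-6 ⇒ [H₂] = 0.0019 mol/L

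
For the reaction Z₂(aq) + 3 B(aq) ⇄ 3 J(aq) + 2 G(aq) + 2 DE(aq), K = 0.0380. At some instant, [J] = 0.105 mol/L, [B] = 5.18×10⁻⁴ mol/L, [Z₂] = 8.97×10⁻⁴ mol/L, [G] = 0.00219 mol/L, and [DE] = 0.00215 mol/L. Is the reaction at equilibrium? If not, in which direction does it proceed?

in the reverse direction

Q = [J]³·[G]²·[DE]² / ([Z₂]·[B]³) = (0.105)³·(0.00219)²·(0.00215)² / ((8.97×10⁻⁴)·(5.18×10⁻⁴)³) = 0.206
Q = 0.206 > K = 0.0380, so the reverse reaction proceeds.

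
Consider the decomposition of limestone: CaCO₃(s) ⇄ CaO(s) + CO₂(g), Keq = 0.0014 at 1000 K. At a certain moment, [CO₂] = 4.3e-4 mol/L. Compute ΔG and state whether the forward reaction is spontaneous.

ΔG = -9.81 kJ/mol; the forward reaction is spontaneous

(CaCO₃, CaO are pure solids — omitted from Q.)
Q = [CO₂] = 4.30e-4
ΔG = RT ln(Q/Keq) = (8.314 J mol⁻¹ K⁻¹)(1000 K) × ln(4.30e-4/0.0014)
   = (8.314 kJ/mol)(-1.180) = -9.81 kJ/mol
ΔG < 0, so the forward reaction is spontaneous (proceeds forward).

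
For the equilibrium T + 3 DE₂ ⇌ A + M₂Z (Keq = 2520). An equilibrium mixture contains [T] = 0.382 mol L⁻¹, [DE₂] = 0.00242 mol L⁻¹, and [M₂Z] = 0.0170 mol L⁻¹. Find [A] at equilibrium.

At equilibrium, Keq = [A]·[M₂Z] / ([T]·[DE₂]³) = 2520.
([A])·(0.0170) / ((0.382)·(0.00242)³) = 2520
[A] = 8.03e-4 mol L⁻¹

[A] = 8.03e-4 mol L⁻¹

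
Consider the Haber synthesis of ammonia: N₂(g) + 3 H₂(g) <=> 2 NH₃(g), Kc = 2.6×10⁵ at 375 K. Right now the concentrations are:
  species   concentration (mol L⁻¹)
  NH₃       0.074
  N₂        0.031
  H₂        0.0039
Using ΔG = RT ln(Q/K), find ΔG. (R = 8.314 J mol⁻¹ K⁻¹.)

ΔG = 7.60 kJ/mol

Qc = [NH₃]² / ([N₂]·[H₂]³) = (0.074)² / ((0.031)·(0.0039)³) = 2.98×10⁶
ΔG = RT ln(Qc/Kc) = (8.314 J mol⁻¹ K⁻¹)(375 K) × ln(2.98×10⁶/2.6×10⁵)
   = (3.118 kJ/mol)(2.439) = 7.60 kJ/mol
ΔG > 0, so the forward reaction is non-spontaneous (proceeds in reverse).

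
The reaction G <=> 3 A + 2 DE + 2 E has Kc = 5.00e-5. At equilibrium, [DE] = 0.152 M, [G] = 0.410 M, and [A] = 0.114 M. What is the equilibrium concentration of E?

At equilibrium, Kc = [A]³·[DE]²·[E]² / [G] = 5.00e-5.
(0.114)³·(0.152)²·([E])² / (0.410) = 5.00e-5
[E]² = 0.599 ⇒ [E] = 0.774 M

[E] = 0.774 M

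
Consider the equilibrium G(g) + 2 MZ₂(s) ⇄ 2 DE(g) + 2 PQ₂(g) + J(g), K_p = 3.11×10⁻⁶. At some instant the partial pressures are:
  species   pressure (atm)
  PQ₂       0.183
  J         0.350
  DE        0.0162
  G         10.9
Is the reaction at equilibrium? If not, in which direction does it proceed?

forward (toward products)

(MZ₂ is a pure solid — omitted from Q_p.)
Q_p = P(DE)²·P(PQ₂)²·P(J) / P(G) = (0.0162)²·(0.183)²·(0.350) / (10.9) = 2.82×10⁻⁷
Q_p = 2.82×10⁻⁷ < K_p = 3.11×10⁻⁶, so the forward reaction proceeds.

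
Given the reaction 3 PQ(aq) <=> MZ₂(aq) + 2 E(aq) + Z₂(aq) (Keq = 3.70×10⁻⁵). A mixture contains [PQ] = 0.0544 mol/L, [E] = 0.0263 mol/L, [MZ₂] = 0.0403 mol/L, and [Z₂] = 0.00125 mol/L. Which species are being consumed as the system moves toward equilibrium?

Q = [MZ₂]·[E]²·[Z₂] / [PQ]³ = (0.0403)·(0.0263)²·(0.00125) / (0.0544)³ = 2.16×10⁻⁴
Q = 2.16×10⁻⁴ > Keq = 3.70×10⁻⁵: net reverse reaction.

MZ₂, E, Z₂ (products)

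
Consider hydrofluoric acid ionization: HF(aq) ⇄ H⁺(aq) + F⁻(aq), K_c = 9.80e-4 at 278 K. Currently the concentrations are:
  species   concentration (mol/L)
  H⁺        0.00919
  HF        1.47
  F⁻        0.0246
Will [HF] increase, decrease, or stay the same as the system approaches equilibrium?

decrease

Q_c = [H⁺]·[F⁻] / [HF] = (0.00919)·(0.0246) / (1.47) = 1.54e-4
Q_c = 1.54e-4 < K_c = 9.80e-4: net forward reaction.
HF is a reactant, so it decreases.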